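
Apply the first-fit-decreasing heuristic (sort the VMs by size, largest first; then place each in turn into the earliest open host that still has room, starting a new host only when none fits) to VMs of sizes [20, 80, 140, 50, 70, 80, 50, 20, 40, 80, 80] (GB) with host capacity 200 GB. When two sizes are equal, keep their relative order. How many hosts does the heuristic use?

Sorted descending: 140, 80, 80, 80, 80, 70, 50, 50, 40, 20, 20.
  140 → host 1 (new)  [load 140/200]
  80 → host 2 (new)  [load 80/200]
  80 → host 2  [load 160/200]
  80 → host 3 (new)  [load 80/200]
  80 → host 3  [load 160/200]
  70 → host 4 (new)  [load 70/200]
  50 → host 1  [load 190/200]
  50 → host 4  [load 120/200]
  40 → host 2  [load 200/200]
  20 → host 3  [load 180/200]
  20 → host 3  [load 200/200]
4 hosts opened.

4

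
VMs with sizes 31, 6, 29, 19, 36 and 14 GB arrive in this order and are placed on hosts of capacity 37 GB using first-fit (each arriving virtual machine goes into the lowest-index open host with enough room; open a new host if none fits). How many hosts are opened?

4

  31 → host 1 (new)  [load 31/37]
  6 → host 1  [load 37/37]
  29 → host 2 (new)  [load 29/37]
  19 → host 3 (new)  [load 19/37]
  36 → host 4 (new)  [load 36/37]
  14 → host 3  [load 33/37]
4 hosts opened.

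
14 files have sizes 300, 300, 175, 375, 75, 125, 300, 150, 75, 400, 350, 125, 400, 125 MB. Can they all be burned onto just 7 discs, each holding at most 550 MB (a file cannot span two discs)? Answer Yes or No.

A valid assignment using 7 discs:
  disc 1: 400 + 150 = 550
  disc 2: 400 + 125 = 525
  disc 3: 375 + 175 = 550
  disc 4: 350 + 125 + 75 = 550
  disc 5: 300 + 125 + 75 = 500
  disc 6: 300 = 300
  disc 7: 300 = 300
Every load is within 550 MB, so 7 discs suffice.

Yes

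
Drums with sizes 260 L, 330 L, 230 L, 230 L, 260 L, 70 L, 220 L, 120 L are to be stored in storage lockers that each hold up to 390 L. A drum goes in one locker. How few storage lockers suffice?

6

Total = 330 + 260 + 260 + 230 + 230 + 220 + 120 + 70 = 1720 L.
Lower bound: ⌈1720/390⌉ = 5 storage lockers.
Also, 6 drums each exceed 195 L, and no two of those can share a locker, so at least 6 storage lockers are needed.
A packing using 6 storage lockers:
  locker 1: 330 = 330
  locker 2: 260 + 120 = 380
  locker 3: 260 + 70 = 330
  locker 4: 230 = 230
  locker 5: 230 = 230
  locker 6: 220 = 220
This matches the lower bound, so 6 is optimal.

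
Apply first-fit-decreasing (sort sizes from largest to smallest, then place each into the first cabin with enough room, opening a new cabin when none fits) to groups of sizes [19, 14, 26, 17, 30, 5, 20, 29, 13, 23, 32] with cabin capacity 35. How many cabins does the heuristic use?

8

Sorted descending: 32, 30, 29, 26, 23, 20, 19, 17, 14, 13, 5.
  32 → cabin 1 (new)  [load 32/35]
  30 → cabin 2 (new)  [load 30/35]
  29 → cabin 3 (new)  [load 29/35]
  26 → cabin 4 (new)  [load 26/35]
  23 → cabin 5 (new)  [load 23/35]
  20 → cabin 6 (new)  [load 20/35]
  19 → cabin 7 (new)  [load 19/35]
  17 → cabin 8 (new)  [load 17/35]
  14 → cabin 6  [load 34/35]
  13 → cabin 7  [load 32/35]
  5 → cabin 2  [load 35/35]
8 cabins opened.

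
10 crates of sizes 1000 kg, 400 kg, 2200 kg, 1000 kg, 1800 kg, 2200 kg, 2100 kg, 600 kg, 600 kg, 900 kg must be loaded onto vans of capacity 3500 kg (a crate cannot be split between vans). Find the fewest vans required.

Total = 2200 + 2200 + 2100 + 1800 + 1000 + 1000 + 900 + 600 + 600 + 400 = 12800 kg.
Lower bound: ⌈12800/3500⌉ = 4 vans.
A packing using 4 vans:
  van 1: 2200 + 1000 = 3200
  van 2: 2200 + 1000 = 3200
  van 3: 2100 + 900 + 400 = 3400
  van 4: 1800 + 600 + 600 = 3000
This matches the lower bound, so 4 is optimal.

4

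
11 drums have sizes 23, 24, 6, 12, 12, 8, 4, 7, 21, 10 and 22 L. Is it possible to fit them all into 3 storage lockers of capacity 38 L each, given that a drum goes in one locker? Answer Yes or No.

Total = 149 L; ⌈149/38⌉ = 4.
At least 4 storage lockers are required, but only 3 are allowed.

No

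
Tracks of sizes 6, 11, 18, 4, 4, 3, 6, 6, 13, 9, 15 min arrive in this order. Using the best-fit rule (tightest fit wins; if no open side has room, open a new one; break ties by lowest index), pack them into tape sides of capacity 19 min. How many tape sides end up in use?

6

  6 → side 1 (new)  [load 6/19]
  11 → side 1  [load 17/19]
  18 → side 2 (new)  [load 18/19]
  4 → side 3 (new)  [load 4/19]
  4 → side 3  [load 8/19]
  3 → side 3  [load 11/19]
  6 → side 3  [load 17/19]
  6 → side 4 (new)  [load 6/19]
  13 → side 4  [load 19/19]
  9 → side 5 (new)  [load 9/19]
  15 → side 6 (new)  [load 15/19]
6 tape sides opened.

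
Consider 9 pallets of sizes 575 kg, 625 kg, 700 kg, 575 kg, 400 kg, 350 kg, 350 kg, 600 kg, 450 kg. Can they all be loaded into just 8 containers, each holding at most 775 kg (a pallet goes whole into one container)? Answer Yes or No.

Yes

A valid assignment using 8 containers:
  container 1: 700 = 700
  container 2: 625 = 625
  container 3: 600 = 600
  container 4: 575 = 575
  container 5: 575 = 575
  container 6: 450 = 450
  container 7: 400 + 350 = 750
  container 8: 350 = 350
Every load is within 775 kg, so 8 containers suffice.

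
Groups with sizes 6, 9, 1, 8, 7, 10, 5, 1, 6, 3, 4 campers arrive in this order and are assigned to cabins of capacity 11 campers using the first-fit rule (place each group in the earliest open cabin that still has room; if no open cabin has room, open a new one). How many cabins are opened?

  6 → cabin 1 (new)  [load 6/11]
  9 → cabin 2 (new)  [load 9/11]
  1 → cabin 1  [load 7/11]
  8 → cabin 3 (new)  [load 8/11]
  7 → cabin 4 (new)  [load 7/11]
  10 → cabin 5 (new)  [load 10/11]
  5 → cabin 6 (new)  [load 5/11]
  1 → cabin 1  [load 8/11]
  6 → cabin 6  [load 11/11]
  3 → cabin 1  [load 11/11]
  4 → cabin 4  [load 11/11]
6 cabins opened.

6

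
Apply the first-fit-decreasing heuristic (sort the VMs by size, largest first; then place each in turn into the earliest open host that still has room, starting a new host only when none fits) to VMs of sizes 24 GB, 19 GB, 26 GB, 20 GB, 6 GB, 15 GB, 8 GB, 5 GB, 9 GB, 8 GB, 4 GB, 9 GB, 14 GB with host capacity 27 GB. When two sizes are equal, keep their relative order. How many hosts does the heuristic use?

7

Sorted descending: 26, 24, 20, 19, 15, 14, 9, 9, 8, 8, 6, 5, 4.
  26 → host 1 (new)  [load 26/27]
  24 → host 2 (new)  [load 24/27]
  20 → host 3 (new)  [load 20/27]
  19 → host 4 (new)  [load 19/27]
  15 → host 5 (new)  [load 15/27]
  14 → host 6 (new)  [load 14/27]
  9 → host 5  [load 24/27]
  9 → host 6  [load 23/27]
  8 → host 4  [load 27/27]
  8 → host 7 (new)  [load 8/27]
  6 → host 3  [load 26/27]
  5 → host 7  [load 13/27]
  4 → host 6  [load 27/27]
7 hosts opened.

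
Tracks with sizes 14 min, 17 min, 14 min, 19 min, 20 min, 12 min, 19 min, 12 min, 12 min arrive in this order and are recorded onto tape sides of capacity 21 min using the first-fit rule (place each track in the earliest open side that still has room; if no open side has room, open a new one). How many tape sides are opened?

9

  14 → side 1 (new)  [load 14/21]
  17 → side 2 (new)  [load 17/21]
  14 → side 3 (new)  [load 14/21]
  19 → side 4 (new)  [load 19/21]
  20 → side 5 (new)  [load 20/21]
  12 → side 6 (new)  [load 12/21]
  19 → side 7 (new)  [load 19/21]
  12 → side 8 (new)  [load 12/21]
  12 → side 9 (new)  [load 12/21]
9 tape sides opened.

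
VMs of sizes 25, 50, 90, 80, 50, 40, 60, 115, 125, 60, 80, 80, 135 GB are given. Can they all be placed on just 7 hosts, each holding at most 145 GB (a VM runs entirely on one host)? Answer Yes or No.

No

Total = 990 GB; ⌈990/145⌉ = 7.
The bound of 7 does not rule out 7, but exhaustive search shows no assignment into 7 hosts of capacity 145 GB exists — the minimum is 8.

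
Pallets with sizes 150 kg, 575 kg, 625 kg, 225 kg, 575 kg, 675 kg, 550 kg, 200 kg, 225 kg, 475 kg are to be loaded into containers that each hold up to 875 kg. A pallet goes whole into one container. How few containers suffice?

Total = 675 + 625 + 575 + 575 + 550 + 475 + 225 + 225 + 200 + 150 = 4275 kg.
Lower bound: ⌈4275/875⌉ = 5 containers.
Also, 6 pallets each exceed 875/2 kg, and no two of those can share a container, so at least 6 containers are needed.
A packing using 6 containers:
  container 1: 675 + 200 = 875
  container 2: 625 + 225 = 850
  container 3: 575 + 225 = 800
  container 4: 575 + 150 = 725
  container 5: 550 = 550
  container 6: 475 = 475
This matches the lower bound, so 6 is optimal.

6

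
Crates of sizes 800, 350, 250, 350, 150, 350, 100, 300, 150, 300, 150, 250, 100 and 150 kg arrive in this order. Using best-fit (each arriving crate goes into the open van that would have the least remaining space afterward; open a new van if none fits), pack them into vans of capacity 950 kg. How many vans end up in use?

4

  800 → van 1 (new)  [load 800/950]
  350 → van 2 (new)  [load 350/950]
  250 → van 2  [load 600/950]
  350 → van 2  [load 950/950]
  150 → van 1  [load 950/950]
  350 → van 3 (new)  [load 350/950]
  100 → van 3  [load 450/950]
  300 → van 3  [load 750/950]
  150 → van 3  [load 900/950]
  300 → van 4 (new)  [load 300/950]
  150 → van 4  [load 450/950]
  250 → van 4  [load 700/950]
  100 → van 4  [load 800/950]
  150 → van 4  [load 950/950]
4 vans opened.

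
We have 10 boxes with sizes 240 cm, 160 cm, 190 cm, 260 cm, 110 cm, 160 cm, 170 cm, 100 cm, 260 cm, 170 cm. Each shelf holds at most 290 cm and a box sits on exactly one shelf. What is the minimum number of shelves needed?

8

Total = 260 + 260 + 240 + 190 + 170 + 170 + 160 + 160 + 110 + 100 = 1820 cm.
Lower bound: ⌈1820/290⌉ = 7 shelves.
Also, 8 boxes each exceed 145 cm, and no two of those can share a shelf, so at least 8 shelves are needed.
A packing using 8 shelves:
  shelf 1: 260 = 260
  shelf 2: 260 = 260
  shelf 3: 240 = 240
  shelf 4: 190 + 100 = 290
  shelf 5: 170 + 110 = 280
  shelf 6: 170 = 170
  shelf 7: 160 = 160
  shelf 8: 160 = 160
This matches the lower bound, so 8 is optimal.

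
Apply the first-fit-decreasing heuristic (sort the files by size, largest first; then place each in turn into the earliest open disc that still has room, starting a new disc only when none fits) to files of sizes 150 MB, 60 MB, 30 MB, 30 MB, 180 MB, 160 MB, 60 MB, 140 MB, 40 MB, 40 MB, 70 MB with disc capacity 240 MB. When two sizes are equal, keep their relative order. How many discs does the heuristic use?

Sorted descending: 180, 160, 150, 140, 70, 60, 60, 40, 40, 30, 30.
  180 → disc 1 (new)  [load 180/240]
  160 → disc 2 (new)  [load 160/240]
  150 → disc 3 (new)  [load 150/240]
  140 → disc 4 (new)  [load 140/240]
  70 → disc 2  [load 230/240]
  60 → disc 1  [load 240/240]
  60 → disc 3  [load 210/240]
  40 → disc 4  [load 180/240]
  40 → disc 4  [load 220/240]
  30 → disc 3  [load 240/240]
  30 → disc 5 (new)  [load 30/240]
5 discs opened.

5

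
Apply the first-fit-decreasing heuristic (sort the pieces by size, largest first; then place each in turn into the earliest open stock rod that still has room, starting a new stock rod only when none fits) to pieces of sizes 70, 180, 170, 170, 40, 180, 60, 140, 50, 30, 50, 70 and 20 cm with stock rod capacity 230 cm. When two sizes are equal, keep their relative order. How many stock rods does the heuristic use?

Sorted descending: 180, 180, 170, 170, 140, 70, 70, 60, 50, 50, 40, 30, 20.
  180 → stock rod 1 (new)  [load 180/230]
  180 → stock rod 2 (new)  [load 180/230]
  170 → stock rod 3 (new)  [load 170/230]
  170 → stock rod 4 (new)  [load 170/230]
  140 → stock rod 5 (new)  [load 140/230]
  70 → stock rod 5  [load 210/230]
  70 → stock rod 6 (new)  [load 70/230]
  60 → stock rod 3  [load 230/230]
  50 → stock rod 1  [load 230/230]
  50 → stock rod 2  [load 230/230]
  40 → stock rod 4  [load 210/230]
  30 → stock rod 6  [load 100/230]
  20 → stock rod 4  [load 230/230]
6 stock rods opened.

6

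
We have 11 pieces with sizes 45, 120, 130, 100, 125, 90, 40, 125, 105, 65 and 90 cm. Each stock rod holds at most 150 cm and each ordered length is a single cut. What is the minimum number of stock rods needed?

9

Total = 130 + 125 + 125 + 120 + 105 + 100 + 90 + 90 + 65 + 45 + 40 = 1035 cm.
Lower bound: ⌈1035/150⌉ = 7 stock rods.
Also, 8 pieces each exceed 75 cm, and no two of those can share a stock rod, so at least 8 stock rods are needed.
A packing using 9 stock rods:
  stock rod 1: 130 = 130
  stock rod 2: 125 = 125
  stock rod 3: 125 = 125
  stock rod 4: 120 = 120
  stock rod 5: 105 + 45 = 150
  stock rod 6: 100 + 40 = 140
  stock rod 7: 90 = 90
  stock rod 8: 90 = 90
  stock rod 9: 65 = 65
No arrangement into 8 stock rods stays within capacity, so 9 is optimal.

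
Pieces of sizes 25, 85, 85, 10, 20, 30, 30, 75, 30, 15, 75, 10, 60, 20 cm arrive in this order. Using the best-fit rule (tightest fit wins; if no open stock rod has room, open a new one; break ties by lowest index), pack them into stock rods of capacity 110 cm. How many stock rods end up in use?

6

  25 → stock rod 1 (new)  [load 25/110]
  85 → stock rod 1  [load 110/110]
  85 → stock rod 2 (new)  [load 85/110]
  10 → stock rod 2  [load 95/110]
  20 → stock rod 3 (new)  [load 20/110]
  30 → stock rod 3  [load 50/110]
  30 → stock rod 3  [load 80/110]
  75 → stock rod 4 (new)  [load 75/110]
  30 → stock rod 3  [load 110/110]
  15 → stock rod 2  [load 110/110]
  75 → stock rod 5 (new)  [load 75/110]
  10 → stock rod 4  [load 85/110]
  60 → stock rod 6 (new)  [load 60/110]
  20 → stock rod 4  [load 105/110]
6 stock rods opened.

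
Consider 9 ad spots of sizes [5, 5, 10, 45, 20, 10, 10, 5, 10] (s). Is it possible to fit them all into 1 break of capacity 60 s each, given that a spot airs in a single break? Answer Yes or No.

No

Total = 120 s; ⌈120/60⌉ = 2.
At least 2 commercial breaks are required, but only 1 is allowed.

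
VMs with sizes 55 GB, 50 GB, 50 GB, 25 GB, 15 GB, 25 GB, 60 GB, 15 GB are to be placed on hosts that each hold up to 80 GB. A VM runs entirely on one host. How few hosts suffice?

Total = 60 + 55 + 50 + 50 + 25 + 25 + 15 + 15 = 295 GB.
Lower bound: ⌈295/80⌉ = 4 hosts.
A packing using 4 hosts:
  host 1: 60 + 15 = 75
  host 2: 55 + 25 = 80
  host 3: 50 + 25 = 75
  host 4: 50 + 15 = 65
This matches the lower bound, so 4 is optimal.

4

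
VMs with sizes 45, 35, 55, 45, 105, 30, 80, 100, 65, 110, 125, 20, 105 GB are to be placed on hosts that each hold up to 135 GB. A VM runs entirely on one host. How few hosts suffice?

Total = 125 + 110 + 105 + 105 + 100 + 80 + 65 + 55 + 45 + 45 + 35 + 30 + 20 = 920 GB.
Lower bound: ⌈920/135⌉ = 7 hosts.
A packing using 8 hosts:
  host 1: 125 = 125
  host 2: 110 + 20 = 130
  host 3: 105 + 30 = 135
  host 4: 105 = 105
  host 5: 100 + 35 = 135
  host 6: 80 + 55 = 135
  host 7: 65 + 45 = 110
  host 8: 45 = 45
No arrangement into 7 hosts stays within capacity, so 8 is optimal.

8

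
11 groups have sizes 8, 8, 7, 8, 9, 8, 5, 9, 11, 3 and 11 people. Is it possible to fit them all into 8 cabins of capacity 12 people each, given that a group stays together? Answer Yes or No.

Total = 87 people; ⌈87/12⌉ = 8.
9 groups each exceed half the capacity and cannot share a cabin, forcing at least 9 cabins.
At least 9 cabins are required, but only 8 are allowed.

No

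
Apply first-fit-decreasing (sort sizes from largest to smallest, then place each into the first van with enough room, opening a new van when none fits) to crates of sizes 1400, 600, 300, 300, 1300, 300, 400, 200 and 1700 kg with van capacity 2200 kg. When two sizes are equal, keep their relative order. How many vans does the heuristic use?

3

Sorted descending: 1700, 1400, 1300, 600, 400, 300, 300, 300, 200.
  1700 → van 1 (new)  [load 1700/2200]
  1400 → van 2 (new)  [load 1400/2200]
  1300 → van 3 (new)  [load 1300/2200]
  600 → van 2  [load 2000/2200]
  400 → van 1  [load 2100/2200]
  300 → van 3  [load 1600/2200]
  300 → van 3  [load 1900/2200]
  300 → van 3  [load 2200/2200]
  200 → van 2  [load 2200/2200]
3 vans opened.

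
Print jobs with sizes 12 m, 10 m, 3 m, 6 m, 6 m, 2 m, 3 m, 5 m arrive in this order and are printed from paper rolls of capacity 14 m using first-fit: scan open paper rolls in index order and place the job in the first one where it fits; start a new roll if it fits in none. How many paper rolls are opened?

  12 → roll 1 (new)  [load 12/14]
  10 → roll 2 (new)  [load 10/14]
  3 → roll 2  [load 13/14]
  6 → roll 3 (new)  [load 6/14]
  6 → roll 3  [load 12/14]
  2 → roll 1  [load 14/14]
  3 → roll 4 (new)  [load 3/14]
  5 → roll 4  [load 8/14]
4 paper rolls opened.

4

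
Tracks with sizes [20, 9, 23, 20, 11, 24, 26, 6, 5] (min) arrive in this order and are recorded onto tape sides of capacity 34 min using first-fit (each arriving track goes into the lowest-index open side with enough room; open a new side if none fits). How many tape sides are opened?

5

  20 → side 1 (new)  [load 20/34]
  9 → side 1  [load 29/34]
  23 → side 2 (new)  [load 23/34]
  20 → side 3 (new)  [load 20/34]
  11 → side 2  [load 34/34]
  24 → side 4 (new)  [load 24/34]
  26 → side 5 (new)  [load 26/34]
  6 → side 3  [load 26/34]
  5 → side 1  [load 34/34]
5 tape sides opened.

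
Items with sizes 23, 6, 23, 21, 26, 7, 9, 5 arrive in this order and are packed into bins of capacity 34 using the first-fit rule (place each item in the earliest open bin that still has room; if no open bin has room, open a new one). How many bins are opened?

4

  23 → bin 1 (new)  [load 23/34]
  6 → bin 1  [load 29/34]
  23 → bin 2 (new)  [load 23/34]
  21 → bin 3 (new)  [load 21/34]
  26 → bin 4 (new)  [load 26/34]
  7 → bin 2  [load 30/34]
  9 → bin 3  [load 30/34]
  5 → bin 1  [load 34/34]
4 bins opened.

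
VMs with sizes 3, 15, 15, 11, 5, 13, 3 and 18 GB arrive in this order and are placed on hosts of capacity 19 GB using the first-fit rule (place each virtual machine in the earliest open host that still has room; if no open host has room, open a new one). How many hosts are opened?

  3 → host 1 (new)  [load 3/19]
  15 → host 1  [load 18/19]
  15 → host 2 (new)  [load 15/19]
  11 → host 3 (new)  [load 11/19]
  5 → host 3  [load 16/19]
  13 → host 4 (new)  [load 13/19]
  3 → host 2  [load 18/19]
  18 → host 5 (new)  [load 18/19]
5 hosts opened.

5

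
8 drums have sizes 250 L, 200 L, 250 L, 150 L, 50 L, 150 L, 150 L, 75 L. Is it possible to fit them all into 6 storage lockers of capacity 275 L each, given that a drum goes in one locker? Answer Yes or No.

A valid assignment using 6 storage lockers:
  locker 1: 250 = 250
  locker 2: 250 = 250
  locker 3: 200 + 75 = 275
  locker 4: 150 + 50 = 200
  locker 5: 150 = 150
  locker 6: 150 = 150
Every load is within 275 L, so 6 storage lockers suffice.

Yes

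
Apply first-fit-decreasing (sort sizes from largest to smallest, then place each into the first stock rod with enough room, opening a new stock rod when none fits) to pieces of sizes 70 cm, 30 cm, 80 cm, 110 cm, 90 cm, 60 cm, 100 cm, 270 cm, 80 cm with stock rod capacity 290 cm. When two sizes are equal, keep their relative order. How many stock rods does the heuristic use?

Sorted descending: 270, 110, 100, 90, 80, 80, 70, 60, 30.
  270 → stock rod 1 (new)  [load 270/290]
  110 → stock rod 2 (new)  [load 110/290]
  100 → stock rod 2  [load 210/290]
  90 → stock rod 3 (new)  [load 90/290]
  80 → stock rod 2  [load 290/290]
  80 → stock rod 3  [load 170/290]
  70 → stock rod 3  [load 240/290]
  60 → stock rod 4 (new)  [load 60/290]
  30 → stock rod 3  [load 270/290]
4 stock rods opened.

4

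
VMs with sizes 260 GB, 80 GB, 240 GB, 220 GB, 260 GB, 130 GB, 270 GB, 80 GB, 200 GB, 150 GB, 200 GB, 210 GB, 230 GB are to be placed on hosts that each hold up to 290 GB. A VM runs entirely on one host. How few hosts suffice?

10

Total = 270 + 260 + 260 + 240 + 230 + 220 + 210 + 200 + 200 + 150 + 130 + 80 + 80 = 2530 GB.
Lower bound: ⌈2530/290⌉ = 9 hosts.
Also, 10 VMs each exceed 145 GB, and no two of those can share a host, so at least 10 hosts are needed.
A packing using 10 hosts:
  host 1: 270 = 270
  host 2: 260 = 260
  host 3: 260 = 260
  host 4: 240 = 240
  host 5: 230 = 230
  host 6: 220 = 220
  host 7: 210 + 80 = 290
  host 8: 200 + 80 = 280
  host 9: 200 = 200
  host 10: 150 + 130 = 280
This matches the lower bound, so 10 is optimal.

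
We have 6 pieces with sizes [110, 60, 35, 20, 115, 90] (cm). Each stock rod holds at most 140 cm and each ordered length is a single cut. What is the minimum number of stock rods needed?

Total = 115 + 110 + 90 + 60 + 35 + 20 = 430 cm.
Lower bound: ⌈430/140⌉ = 4 stock rods.
A packing using 4 stock rods:
  stock rod 1: 115 + 20 = 135
  stock rod 2: 110 = 110
  stock rod 3: 90 + 35 = 125
  stock rod 4: 60 = 60
This matches the lower bound, so 4 is optimal.

4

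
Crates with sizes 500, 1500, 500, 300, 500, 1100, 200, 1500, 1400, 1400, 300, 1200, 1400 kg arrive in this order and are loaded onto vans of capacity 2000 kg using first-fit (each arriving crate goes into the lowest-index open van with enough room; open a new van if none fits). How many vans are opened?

  500 → van 1 (new)  [load 500/2000]
  1500 → van 1  [load 2000/2000]
  500 → van 2 (new)  [load 500/2000]
  300 → van 2  [load 800/2000]
  500 → van 2  [load 1300/2000]
  1100 → van 3 (new)  [load 1100/2000]
  200 → van 2  [load 1500/2000]
  1500 → van 4 (new)  [load 1500/2000]
  1400 → van 5 (new)  [load 1400/2000]
  1400 → van 6 (new)  [load 1400/2000]
  300 → van 2  [load 1800/2000]
  1200 → van 7 (new)  [load 1200/2000]
  1400 → van 8 (new)  [load 1400/2000]
8 vans opened.

8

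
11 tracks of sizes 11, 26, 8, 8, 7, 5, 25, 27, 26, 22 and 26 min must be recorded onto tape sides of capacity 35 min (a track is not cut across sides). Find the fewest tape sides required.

6

Total = 27 + 26 + 26 + 26 + 25 + 22 + 11 + 8 + 8 + 7 + 5 = 191 min.
Lower bound: ⌈191/35⌉ = 6 tape sides.
A packing using 6 tape sides:
  side 1: 27 + 8 = 35
  side 2: 26 + 8 = 34
  side 3: 26 + 7 = 33
  side 4: 26 + 5 = 31
  side 5: 25 = 25
  side 6: 22 + 11 = 33
This matches the lower bound, so 6 is optimal.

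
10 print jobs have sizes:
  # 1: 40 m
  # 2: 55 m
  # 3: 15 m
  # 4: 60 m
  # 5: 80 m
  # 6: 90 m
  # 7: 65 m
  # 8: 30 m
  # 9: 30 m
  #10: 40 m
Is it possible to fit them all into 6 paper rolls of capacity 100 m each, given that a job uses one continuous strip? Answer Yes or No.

A valid assignment using 6 paper rolls:
  roll 1: 90 = 90
  roll 2: 80 + 15 = 95
  roll 3: 65 + 30 = 95
  roll 4: 60 + 40 = 100
  roll 5: 55 + 40 = 95
  roll 6: 30 = 30
Every load is within 100 m, so 6 paper rolls suffice.

Yes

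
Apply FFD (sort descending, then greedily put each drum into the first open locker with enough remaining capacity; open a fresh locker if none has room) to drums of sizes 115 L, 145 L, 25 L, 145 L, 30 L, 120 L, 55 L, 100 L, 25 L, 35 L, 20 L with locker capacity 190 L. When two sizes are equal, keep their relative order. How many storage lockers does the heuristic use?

5

Sorted descending: 145, 145, 120, 115, 100, 55, 35, 30, 25, 25, 20.
  145 → locker 1 (new)  [load 145/190]
  145 → locker 2 (new)  [load 145/190]
  120 → locker 3 (new)  [load 120/190]
  115 → locker 4 (new)  [load 115/190]
  100 → locker 5 (new)  [load 100/190]
  55 → locker 3  [load 175/190]
  35 → locker 1  [load 180/190]
  30 → locker 2  [load 175/190]
  25 → locker 4  [load 140/190]
  25 → locker 4  [load 165/190]
  20 → locker 4  [load 185/190]
5 storage lockers opened.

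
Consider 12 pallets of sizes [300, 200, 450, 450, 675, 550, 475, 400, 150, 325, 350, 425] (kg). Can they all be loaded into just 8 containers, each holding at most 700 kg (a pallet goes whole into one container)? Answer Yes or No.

Yes

A valid assignment using 8 containers:
  container 1: 675 = 675
  container 2: 550 + 150 = 700
  container 3: 475 + 200 = 675
  container 4: 450 = 450
  container 5: 450 = 450
  container 6: 425 = 425
  container 7: 400 + 300 = 700
  container 8: 350 + 325 = 675
Every load is within 700 kg, so 8 containers suffice.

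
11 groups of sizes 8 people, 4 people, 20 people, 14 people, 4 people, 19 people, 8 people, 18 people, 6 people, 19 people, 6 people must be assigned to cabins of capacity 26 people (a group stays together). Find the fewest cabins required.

5

Total = 20 + 19 + 19 + 18 + 14 + 8 + 8 + 6 + 6 + 4 + 4 = 126 people.
Lower bound: ⌈126/26⌉ = 5 cabins.
A packing using 5 cabins:
  cabin 1: 20 + 6 = 26
  cabin 2: 19 + 6 = 25
  cabin 3: 19 + 4 = 23
  cabin 4: 18 + 8 = 26
  cabin 5: 14 + 8 + 4 = 26
This matches the lower bound, so 5 is optimal.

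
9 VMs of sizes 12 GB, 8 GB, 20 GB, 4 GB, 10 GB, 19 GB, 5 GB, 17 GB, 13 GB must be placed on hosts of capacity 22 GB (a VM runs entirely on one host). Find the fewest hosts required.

Total = 20 + 19 + 17 + 13 + 12 + 10 + 8 + 5 + 4 = 108 GB.
Lower bound: ⌈108/22⌉ = 5 hosts.
A packing using 6 hosts:
  host 1: 20 = 20
  host 2: 19 = 19
  host 3: 17 + 5 = 22
  host 4: 13 + 8 = 21
  host 5: 12 + 10 = 22
  host 6: 4 = 4
No arrangement into 5 hosts stays within capacity, so 6 is optimal.

6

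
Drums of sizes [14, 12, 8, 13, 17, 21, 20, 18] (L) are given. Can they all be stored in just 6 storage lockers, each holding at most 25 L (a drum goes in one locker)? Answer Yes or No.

A valid assignment using 6 storage lockers:
  locker 1: 21 = 21
  locker 2: 20 = 20
  locker 3: 18 = 18
  locker 4: 17 + 8 = 25
  locker 5: 14 = 14
  locker 6: 13 + 12 = 25
Every load is within 25 L, so 6 storage lockers suffice.

Yes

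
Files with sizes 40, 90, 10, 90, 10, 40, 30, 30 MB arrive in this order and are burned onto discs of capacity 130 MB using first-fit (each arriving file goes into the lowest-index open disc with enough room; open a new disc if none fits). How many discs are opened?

3

  40 → disc 1 (new)  [load 40/130]
  90 → disc 1  [load 130/130]
  10 → disc 2 (new)  [load 10/130]
  90 → disc 2  [load 100/130]
  10 → disc 2  [load 110/130]
  40 → disc 3 (new)  [load 40/130]
  30 → disc 3  [load 70/130]
  30 → disc 3  [load 100/130]
3 discs opened.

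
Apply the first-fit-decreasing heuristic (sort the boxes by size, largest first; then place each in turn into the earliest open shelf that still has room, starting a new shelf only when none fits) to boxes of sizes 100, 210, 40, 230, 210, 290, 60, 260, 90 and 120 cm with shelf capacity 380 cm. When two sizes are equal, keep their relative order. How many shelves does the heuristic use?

5

Sorted descending: 290, 260, 230, 210, 210, 120, 100, 90, 60, 40.
  290 → shelf 1 (new)  [load 290/380]
  260 → shelf 2 (new)  [load 260/380]
  230 → shelf 3 (new)  [load 230/380]
  210 → shelf 4 (new)  [load 210/380]
  210 → shelf 5 (new)  [load 210/380]
  120 → shelf 2  [load 380/380]
  100 → shelf 3  [load 330/380]
  90 → shelf 1  [load 380/380]
  60 → shelf 4  [load 270/380]
  40 → shelf 3  [load 370/380]
5 shelves opened.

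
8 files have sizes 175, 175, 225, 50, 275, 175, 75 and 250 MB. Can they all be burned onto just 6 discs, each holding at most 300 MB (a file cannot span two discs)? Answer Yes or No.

A valid assignment using 6 discs:
  disc 1: 275 = 275
  disc 2: 250 + 50 = 300
  disc 3: 225 + 75 = 300
  disc 4: 175 = 175
  disc 5: 175 = 175
  disc 6: 175 = 175
Every load is within 300 MB, so 6 discs suffice.

Yes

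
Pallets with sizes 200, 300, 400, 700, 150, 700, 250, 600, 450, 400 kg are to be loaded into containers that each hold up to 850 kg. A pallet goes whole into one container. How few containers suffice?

6

Total = 700 + 700 + 600 + 450 + 400 + 400 + 300 + 250 + 200 + 150 = 4150 kg.
Lower bound: ⌈4150/850⌉ = 5 containers.
A packing using 6 containers:
  container 1: 700 + 150 = 850
  container 2: 700 = 700
  container 3: 600 + 250 = 850
  container 4: 450 + 400 = 850
  container 5: 400 + 300 = 700
  container 6: 200 = 200
No arrangement into 5 containers stays within capacity, so 6 is optimal.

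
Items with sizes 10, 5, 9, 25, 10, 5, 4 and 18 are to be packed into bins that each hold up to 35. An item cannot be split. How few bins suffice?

3

Total = 25 + 18 + 10 + 10 + 9 + 5 + 5 + 4 = 86.
Lower bound: ⌈86/35⌉ = 3 bins.
A packing using 3 bins:
  bin 1: 25 + 10 = 35
  bin 2: 18 + 10 + 5 = 33
  bin 3: 9 + 5 + 4 = 18
This matches the lower bound, so 3 is optimal.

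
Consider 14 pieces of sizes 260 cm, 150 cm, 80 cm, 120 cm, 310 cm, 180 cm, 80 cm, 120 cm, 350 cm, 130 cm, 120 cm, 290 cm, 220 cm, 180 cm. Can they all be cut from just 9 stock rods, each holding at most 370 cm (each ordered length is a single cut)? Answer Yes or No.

A valid assignment using 8 stock rods:
  stock rod 1: 350 = 350
  stock rod 2: 310 = 310
  stock rod 3: 290 + 80 = 370
  stock rod 4: 260 + 80 = 340
  stock rod 5: 220 + 150 = 370
  stock rod 6: 180 + 180 = 360
  stock rod 7: 130 + 120 + 120 = 370
  stock rod 8: 120 = 120
That uses only 8 ≤ 9, so 9 stock rods are enough.

Yes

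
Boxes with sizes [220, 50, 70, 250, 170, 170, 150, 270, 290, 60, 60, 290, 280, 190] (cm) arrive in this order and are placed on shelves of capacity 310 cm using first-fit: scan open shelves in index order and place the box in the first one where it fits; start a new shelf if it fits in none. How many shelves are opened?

  220 → shelf 1 (new)  [load 220/310]
  50 → shelf 1  [load 270/310]
  70 → shelf 2 (new)  [load 70/310]
  250 → shelf 3 (new)  [load 250/310]
  170 → shelf 2  [load 240/310]
  170 → shelf 4 (new)  [load 170/310]
  150 → shelf 5 (new)  [load 150/310]
  270 → shelf 6 (new)  [load 270/310]
  290 → shelf 7 (new)  [load 290/310]
  60 → shelf 2  [load 300/310]
  60 → shelf 3  [load 310/310]
  290 → shelf 8 (new)  [load 290/310]
  280 → shelf 9 (new)  [load 280/310]
  190 → shelf 10 (new)  [load 190/310]
10 shelves opened.

10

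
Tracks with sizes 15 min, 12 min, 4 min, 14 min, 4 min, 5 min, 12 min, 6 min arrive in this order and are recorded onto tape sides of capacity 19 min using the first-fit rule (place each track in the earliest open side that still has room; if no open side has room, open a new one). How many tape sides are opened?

4

  15 → side 1 (new)  [load 15/19]
  12 → side 2 (new)  [load 12/19]
  4 → side 1  [load 19/19]
  14 → side 3 (new)  [load 14/19]
  4 → side 2  [load 16/19]
  5 → side 3  [load 19/19]
  12 → side 4 (new)  [load 12/19]
  6 → side 4  [load 18/19]
4 tape sides opened.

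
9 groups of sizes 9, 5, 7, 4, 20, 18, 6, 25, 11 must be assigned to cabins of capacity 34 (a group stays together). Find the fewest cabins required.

4

Total = 25 + 20 + 18 + 11 + 9 + 7 + 6 + 5 + 4 = 105.
Lower bound: ⌈105/34⌉ = 4 cabins.
A packing using 4 cabins:
  cabin 1: 25 + 9 = 34
  cabin 2: 20 + 11 = 31
  cabin 3: 18 + 7 + 6 = 31
  cabin 4: 5 + 4 = 9
This matches the lower bound, so 4 is optimal.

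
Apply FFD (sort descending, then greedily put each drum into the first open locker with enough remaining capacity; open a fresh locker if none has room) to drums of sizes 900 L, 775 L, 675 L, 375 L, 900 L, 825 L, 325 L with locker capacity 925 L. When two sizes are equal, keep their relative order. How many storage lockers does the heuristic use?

Sorted descending: 900, 900, 825, 775, 675, 375, 325.
  900 → locker 1 (new)  [load 900/925]
  900 → locker 2 (new)  [load 900/925]
  825 → locker 3 (new)  [load 825/925]
  775 → locker 4 (new)  [load 775/925]
  675 → locker 5 (new)  [load 675/925]
  375 → locker 6 (new)  [load 375/925]
  325 → locker 6  [load 700/925]
6 storage lockers opened.

6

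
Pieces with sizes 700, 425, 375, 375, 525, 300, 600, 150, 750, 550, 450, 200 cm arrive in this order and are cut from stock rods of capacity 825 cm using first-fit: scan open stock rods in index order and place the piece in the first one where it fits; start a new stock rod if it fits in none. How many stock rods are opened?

  700 → stock rod 1 (new)  [load 700/825]
  425 → stock rod 2 (new)  [load 425/825]
  375 → stock rod 2  [load 800/825]
  375 → stock rod 3 (new)  [load 375/825]
  525 → stock rod 4 (new)  [load 525/825]
  300 → stock rod 3  [load 675/825]
  600 → stock rod 5 (new)  [load 600/825]
  150 → stock rod 3  [load 825/825]
  750 → stock rod 6 (new)  [load 750/825]
  550 → stock rod 7 (new)  [load 550/825]
  450 → stock rod 8 (new)  [load 450/825]
  200 → stock rod 4  [load 725/825]
8 stock rods opened.

8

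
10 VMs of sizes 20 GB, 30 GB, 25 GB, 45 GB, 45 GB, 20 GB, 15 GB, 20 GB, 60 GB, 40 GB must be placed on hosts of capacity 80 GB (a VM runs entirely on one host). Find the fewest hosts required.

5

Total = 60 + 45 + 45 + 40 + 30 + 25 + 20 + 20 + 20 + 15 = 320 GB.
Lower bound: ⌈320/80⌉ = 4 hosts.
A packing using 5 hosts:
  host 1: 60 + 20 = 80
  host 2: 45 + 30 = 75
  host 3: 45 + 25 = 70
  host 4: 40 + 20 + 20 = 80
  host 5: 15 = 15
No arrangement into 4 hosts stays within capacity, so 5 is optimal.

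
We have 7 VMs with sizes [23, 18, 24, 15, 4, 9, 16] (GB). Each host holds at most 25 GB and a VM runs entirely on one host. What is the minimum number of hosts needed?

5

Total = 24 + 23 + 18 + 16 + 15 + 9 + 4 = 109 GB.
Lower bound: ⌈109/25⌉ = 5 hosts.
A packing using 5 hosts:
  host 1: 24 = 24
  host 2: 23 = 23
  host 3: 18 + 4 = 22
  host 4: 16 + 9 = 25
  host 5: 15 = 15
This matches the lower bound, so 5 is optimal.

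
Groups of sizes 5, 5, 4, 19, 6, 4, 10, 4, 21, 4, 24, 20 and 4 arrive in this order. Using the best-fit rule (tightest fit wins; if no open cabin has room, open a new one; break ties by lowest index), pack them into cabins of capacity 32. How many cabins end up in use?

  5 → cabin 1 (new)  [load 5/32]
  5 → cabin 1  [load 10/32]
  4 → cabin 1  [load 14/32]
  19 → cabin 2 (new)  [load 19/32]
  6 → cabin 2  [load 25/32]
  4 → cabin 2  [load 29/32]
  10 → cabin 1  [load 24/32]
  4 → cabin 1  [load 28/32]
  21 → cabin 3 (new)  [load 21/32]
  4 → cabin 1  [load 32/32]
  24 → cabin 4 (new)  [load 24/32]
  20 → cabin 5 (new)  [load 20/32]
  4 → cabin 4  [load 28/32]
5 cabins opened.

5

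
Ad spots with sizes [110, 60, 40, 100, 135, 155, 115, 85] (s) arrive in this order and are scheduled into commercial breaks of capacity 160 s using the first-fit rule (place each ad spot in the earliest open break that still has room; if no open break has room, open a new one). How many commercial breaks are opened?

  110 → break 1 (new)  [load 110/160]
  60 → break 2 (new)  [load 60/160]
  40 → break 1  [load 150/160]
  100 → break 2  [load 160/160]
  135 → break 3 (new)  [load 135/160]
  155 → break 4 (new)  [load 155/160]
  115 → break 5 (new)  [load 115/160]
  85 → break 6 (new)  [load 85/160]
6 commercial breaks opened.

6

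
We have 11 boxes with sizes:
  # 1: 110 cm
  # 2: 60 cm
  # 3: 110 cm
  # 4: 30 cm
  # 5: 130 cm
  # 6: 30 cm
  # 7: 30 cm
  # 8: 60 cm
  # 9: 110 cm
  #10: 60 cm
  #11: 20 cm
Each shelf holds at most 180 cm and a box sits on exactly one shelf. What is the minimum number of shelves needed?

Total = 130 + 110 + 110 + 110 + 60 + 60 + 60 + 30 + 30 + 30 + 20 = 750 cm.
Lower bound: ⌈750/180⌉ = 5 shelves.
A packing using 5 shelves:
  shelf 1: 130 + 30 + 20 = 180
  shelf 2: 110 + 60 = 170
  shelf 3: 110 + 60 = 170
  shelf 4: 110 + 60 = 170
  shelf 5: 30 + 30 = 60
This matches the lower bound, so 5 is optimal.

5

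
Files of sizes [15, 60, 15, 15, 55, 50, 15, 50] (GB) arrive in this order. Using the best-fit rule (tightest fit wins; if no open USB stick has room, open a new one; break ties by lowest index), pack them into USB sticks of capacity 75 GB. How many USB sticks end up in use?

  15 → USB stick 1 (new)  [load 15/75]
  60 → USB stick 1  [load 75/75]
  15 → USB stick 2 (new)  [load 15/75]
  15 → USB stick 2  [load 30/75]
  55 → USB stick 3 (new)  [load 55/75]
  50 → USB stick 4 (new)  [load 50/75]
  15 → USB stick 3  [load 70/75]
  50 → USB stick 5 (new)  [load 50/75]
5 USB sticks opened.

5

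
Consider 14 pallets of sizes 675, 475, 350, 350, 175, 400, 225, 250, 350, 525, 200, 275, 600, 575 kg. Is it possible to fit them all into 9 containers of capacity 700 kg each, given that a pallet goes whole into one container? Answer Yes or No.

A valid assignment using 9 containers:
  container 1: 675 = 675
  container 2: 600 = 600
  container 3: 575 = 575
  container 4: 525 + 175 = 700
  container 5: 475 + 225 = 700
  container 6: 400 + 275 = 675
  container 7: 350 + 350 = 700
  container 8: 350 + 250 = 600
  container 9: 200 = 200
Every load is within 700 kg, so 9 containers suffice.

Yes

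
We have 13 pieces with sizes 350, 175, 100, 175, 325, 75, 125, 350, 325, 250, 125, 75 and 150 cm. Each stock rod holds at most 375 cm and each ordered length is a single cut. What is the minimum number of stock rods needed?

Total = 350 + 350 + 325 + 325 + 250 + 175 + 175 + 150 + 125 + 125 + 100 + 75 + 75 = 2600 cm.
Lower bound: ⌈2600/375⌉ = 7 stock rods.
A packing using 8 stock rods:
  stock rod 1: 350 = 350
  stock rod 2: 350 = 350
  stock rod 3: 325 = 325
  stock rod 4: 325 = 325
  stock rod 5: 250 + 125 = 375
  stock rod 6: 175 + 175 = 350
  stock rod 7: 150 + 125 + 100 = 375
  stock rod 8: 75 + 75 = 150
No arrangement into 7 stock rods stays within capacity, so 8 is optimal.

8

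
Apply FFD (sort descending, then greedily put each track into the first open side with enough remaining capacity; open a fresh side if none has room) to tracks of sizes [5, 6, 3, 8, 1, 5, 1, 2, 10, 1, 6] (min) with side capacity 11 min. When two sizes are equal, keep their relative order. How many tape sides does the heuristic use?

Sorted descending: 10, 8, 6, 6, 5, 5, 3, 2, 1, 1, 1.
  10 → side 1 (new)  [load 10/11]
  8 → side 2 (new)  [load 8/11]
  6 → side 3 (new)  [load 6/11]
  6 → side 4 (new)  [load 6/11]
  5 → side 3  [load 11/11]
  5 → side 4  [load 11/11]
  3 → side 2  [load 11/11]
  2 → side 5 (new)  [load 2/11]
  1 → side 1  [load 11/11]
  1 → side 5  [load 3/11]
  1 → side 5  [load 4/11]
5 tape sides opened.

5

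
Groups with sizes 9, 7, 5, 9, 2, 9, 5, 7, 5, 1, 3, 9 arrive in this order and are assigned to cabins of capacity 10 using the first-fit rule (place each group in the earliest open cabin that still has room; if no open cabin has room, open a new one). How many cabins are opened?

8

  9 → cabin 1 (new)  [load 9/10]
  7 → cabin 2 (new)  [load 7/10]
  5 → cabin 3 (new)  [load 5/10]
  9 → cabin 4 (new)  [load 9/10]
  2 → cabin 2  [load 9/10]
  9 → cabin 5 (new)  [load 9/10]
  5 → cabin 3  [load 10/10]
  7 → cabin 6 (new)  [load 7/10]
  5 → cabin 7 (new)  [load 5/10]
  1 → cabin 1  [load 10/10]
  3 → cabin 6  [load 10/10]
  9 → cabin 8 (new)  [load 9/10]
8 cabins opened.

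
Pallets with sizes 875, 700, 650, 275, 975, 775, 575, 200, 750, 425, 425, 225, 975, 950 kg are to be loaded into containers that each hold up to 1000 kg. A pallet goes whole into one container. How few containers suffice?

10

Total = 975 + 975 + 950 + 875 + 775 + 750 + 700 + 650 + 575 + 425 + 425 + 275 + 225 + 200 = 8775 kg.
Lower bound: ⌈8775/1000⌉ = 9 containers.
A packing using 10 containers:
  container 1: 975 = 975
  container 2: 975 = 975
  container 3: 950 = 950
  container 4: 875 = 875
  container 5: 775 + 225 = 1000
  container 6: 750 + 200 = 950
  container 7: 700 + 275 = 975
  container 8: 650 = 650
  container 9: 575 + 425 = 1000
  container 10: 425 = 425
No arrangement into 9 containers stays within capacity, so 10 is optimal.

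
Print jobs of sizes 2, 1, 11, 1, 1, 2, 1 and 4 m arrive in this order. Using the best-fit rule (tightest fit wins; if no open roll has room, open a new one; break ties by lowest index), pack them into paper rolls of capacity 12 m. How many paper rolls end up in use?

2

  2 → roll 1 (new)  [load 2/12]
  1 → roll 1  [load 3/12]
  11 → roll 2 (new)  [load 11/12]
  1 → roll 2  [load 12/12]
  1 → roll 1  [load 4/12]
  2 → roll 1  [load 6/12]
  1 → roll 1  [load 7/12]
  4 → roll 1  [load 11/12]
2 paper rolls opened.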